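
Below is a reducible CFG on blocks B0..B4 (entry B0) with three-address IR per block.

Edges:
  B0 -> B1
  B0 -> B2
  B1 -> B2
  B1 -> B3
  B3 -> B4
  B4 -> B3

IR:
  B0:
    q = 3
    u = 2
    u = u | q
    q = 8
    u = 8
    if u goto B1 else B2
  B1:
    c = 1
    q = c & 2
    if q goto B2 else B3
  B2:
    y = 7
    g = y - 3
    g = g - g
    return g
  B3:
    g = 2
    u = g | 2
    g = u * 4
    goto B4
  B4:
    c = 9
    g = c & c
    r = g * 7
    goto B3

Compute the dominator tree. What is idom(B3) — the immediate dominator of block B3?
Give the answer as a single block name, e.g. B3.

idom tree: B1←B0 B2←B0 B3←B1 B4←B3
Dom at joins:
  B2: preds {B0,B1}: {B0} ∩ {B0,B1} = {B0}; idom=B0
  B3: preds {B1,B4}: {B0,B1} ∩ {B0,B1,B3,B4} = {B0,B1}; idom=B1

idom(B3) = B1

Answer: B1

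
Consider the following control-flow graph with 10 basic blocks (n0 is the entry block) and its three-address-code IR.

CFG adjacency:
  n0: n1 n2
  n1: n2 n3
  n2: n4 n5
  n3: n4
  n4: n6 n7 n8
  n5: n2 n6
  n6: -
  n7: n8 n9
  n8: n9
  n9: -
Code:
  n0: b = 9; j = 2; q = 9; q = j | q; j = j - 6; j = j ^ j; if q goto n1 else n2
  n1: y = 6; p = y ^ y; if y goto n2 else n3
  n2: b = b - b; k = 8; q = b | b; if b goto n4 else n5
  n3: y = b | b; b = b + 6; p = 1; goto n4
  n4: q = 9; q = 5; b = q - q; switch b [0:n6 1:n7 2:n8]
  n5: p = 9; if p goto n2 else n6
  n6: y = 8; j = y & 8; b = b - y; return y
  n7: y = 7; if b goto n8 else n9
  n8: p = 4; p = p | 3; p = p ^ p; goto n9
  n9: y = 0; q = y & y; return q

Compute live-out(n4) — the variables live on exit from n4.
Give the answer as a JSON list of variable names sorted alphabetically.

def/use:
  n0: def={b,j,q} ue=∅
  n1: def={p,y} ue=∅
  n2: def={b,k,q} ue={b}
  n3: def={b,p,y} ue={b}
  n4: def={b,q} ue=∅
  n5: def={p} ue=∅
  n6: def={b,j,y} ue={b}
  n7: def={y} ue={b}
  n8: def={p} ue=∅
  n9: def={q,y} ue=∅

Live sets:
  live n0: ∅→{b}
  live n1: {b}→{b}
  live n2: {b}→{b}
  live n3: {b}→∅
  live n4: ∅→{b}
  live n5: {b}→{b}
  live n6: {b}→∅
  live n7: {b}→∅
  live n8: ∅→∅
  live n9: ∅→∅

live-out(n4) = ["b"]

Answer: ["b"]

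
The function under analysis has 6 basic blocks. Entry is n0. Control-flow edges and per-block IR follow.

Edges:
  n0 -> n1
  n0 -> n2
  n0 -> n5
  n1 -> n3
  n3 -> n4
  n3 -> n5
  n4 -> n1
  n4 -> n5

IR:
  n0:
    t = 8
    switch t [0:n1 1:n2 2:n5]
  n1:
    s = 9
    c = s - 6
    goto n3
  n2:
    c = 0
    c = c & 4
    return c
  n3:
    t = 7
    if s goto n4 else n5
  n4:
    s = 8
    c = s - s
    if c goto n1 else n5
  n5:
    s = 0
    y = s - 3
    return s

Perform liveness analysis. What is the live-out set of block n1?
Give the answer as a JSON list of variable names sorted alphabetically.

Answer: ["s"]

Analysis:
Per-block:
  n0: def={t} ue=∅
  n1: def={c,s} ue=∅
  n2: def={c} ue=∅
  n3: def={t} ue={s}
  n4: def={c,s} ue=∅
  n5: def={s,y} ue=∅

Liveness:
  n0 li=∅ lo=∅
  n1 li=∅ lo={s}
  n2 li=∅ lo=∅
  n3 li={s} lo=∅
  n4 li=∅ lo=∅
  n5 li=∅ lo=∅

live-out(n1) = ["s"]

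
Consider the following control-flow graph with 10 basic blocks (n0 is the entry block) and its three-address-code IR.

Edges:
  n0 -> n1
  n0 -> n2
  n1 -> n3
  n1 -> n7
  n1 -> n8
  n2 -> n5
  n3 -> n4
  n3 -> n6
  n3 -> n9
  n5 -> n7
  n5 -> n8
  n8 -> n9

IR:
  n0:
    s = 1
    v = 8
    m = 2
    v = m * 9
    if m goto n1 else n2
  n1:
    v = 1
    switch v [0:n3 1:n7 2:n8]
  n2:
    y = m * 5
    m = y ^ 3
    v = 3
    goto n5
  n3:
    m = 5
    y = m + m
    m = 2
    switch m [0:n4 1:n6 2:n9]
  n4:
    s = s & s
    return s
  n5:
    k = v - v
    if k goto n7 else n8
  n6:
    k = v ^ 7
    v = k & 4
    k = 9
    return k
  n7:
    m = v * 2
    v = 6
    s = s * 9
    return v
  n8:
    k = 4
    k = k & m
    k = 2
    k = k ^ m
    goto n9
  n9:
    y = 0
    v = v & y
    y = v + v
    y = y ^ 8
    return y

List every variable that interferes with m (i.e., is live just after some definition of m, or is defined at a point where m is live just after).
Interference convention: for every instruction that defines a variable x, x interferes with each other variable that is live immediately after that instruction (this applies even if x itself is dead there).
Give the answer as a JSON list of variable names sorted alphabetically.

Per-block:
  n0: def={m,s,v} ue=∅
  n1: def={v} ue=∅
  n2: def={m,v,y} ue={m}
  n3: def={m,y} ue=∅
  n4: def={s} ue={s}
  n5: def={k} ue={v}
  n6: def={k,v} ue={v}
  n7: def={m,s,v} ue={s,v}
  n8: def={k} ue={m}
  n9: def={v,y} ue={v}

Liveness:
  n0: in=∅ out={m,s}
  n1: in={m,s} out={m,s,v}
  n2: in={m,s} out={m,s,v}
  n3: in={s,v} out={s,v}
  n4: in={s} out=∅
  n5: in={m,s,v} out={m,s,v}
  n6: in={v} out=∅
  n7: in={s,v} out=∅
  n8: in={m,v} out={v}
  n9: in={v} out=∅

Interference:
  k — {m,s,v}
  m — {k,s,v}
  s — {k,m,v,y}
  v — {k,m,s,y}
  y — {s,v}

N(m) = ["k", "s", "v"]

Answer: ["k", "s", "v"]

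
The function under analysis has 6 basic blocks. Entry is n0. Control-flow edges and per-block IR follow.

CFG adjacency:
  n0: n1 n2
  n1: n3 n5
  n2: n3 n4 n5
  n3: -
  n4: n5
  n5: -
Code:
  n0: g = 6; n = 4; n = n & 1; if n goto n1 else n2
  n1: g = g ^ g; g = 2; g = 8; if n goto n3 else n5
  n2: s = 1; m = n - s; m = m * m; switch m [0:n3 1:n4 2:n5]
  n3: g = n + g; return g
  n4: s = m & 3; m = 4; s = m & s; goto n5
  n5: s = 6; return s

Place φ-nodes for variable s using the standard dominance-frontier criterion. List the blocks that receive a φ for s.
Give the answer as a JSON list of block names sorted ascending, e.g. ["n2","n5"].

Answer: ["n3", "n5"]

Analysis:
idom tree: n1←n0 n2←n0 n3←n0 n4←n2 n5←n0
Dom at joins:
  n3: preds {n1,n2}: {n0,n1} ∩ {n0,n2} = {n0}; idom=n0
  n5: preds {n1,n2,n4}: {n0,n1} ∩ {n0,n2} ∩ {n0,n2,n4} = {n0}; idom=n0

DF walk-up:
  n3←n1: walk n1 to n0
  n3←n2: walk n2 to n0
  n5←n1: walk n1 to n0
  n5←n2: walk n2 to n0
  n5←n4: walk n4→n2 to n0
  DF(n0)=∅
  DF(n1)={n3,n5}
  DF(n2)={n3,n5}
  DF(n3)=∅
  DF(n4)={n5}
  DF(n5)=∅

φ for s: defs {n2,n4,n5}
  DF⁺ = {n3,n5}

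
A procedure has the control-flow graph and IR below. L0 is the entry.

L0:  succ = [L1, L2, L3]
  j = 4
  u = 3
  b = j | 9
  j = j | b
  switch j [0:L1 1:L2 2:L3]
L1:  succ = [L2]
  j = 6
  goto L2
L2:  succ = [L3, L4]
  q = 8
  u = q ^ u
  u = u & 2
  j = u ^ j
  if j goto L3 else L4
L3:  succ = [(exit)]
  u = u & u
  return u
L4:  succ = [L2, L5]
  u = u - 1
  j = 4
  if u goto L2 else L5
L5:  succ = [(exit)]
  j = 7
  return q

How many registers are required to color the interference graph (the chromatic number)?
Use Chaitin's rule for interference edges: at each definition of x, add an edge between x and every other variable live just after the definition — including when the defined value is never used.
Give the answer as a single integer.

Block summaries:
  L0 def {b,j,u} use ∅
  L1 def {j} use ∅
  L2 def {j,q,u} use {j,u}
  L3 def {u} use {u}
  L4 def {j,u} use {u}
  L5 def {j} use {q}

Live sets:
  L0: in=∅ out={j,u}
  L1: in={u} out={j,u}
  L2: in={j,u} out={q,u}
  L3: in={u} out=∅
  L4: in={q,u} out={j,q,u}
  L5: in={q} out=∅

Interference:
  b — {j,u}
  j — {b,q,u}
  q — {j,u}
  u — {b,j,q}

Registers:
  {b,j,u} pairwise interfere (3-clique) ⇒ χ ≥ 3
  3-colouring: R0={j}  R1={u}  R2={b,q}
  χ = 3

Answer: 3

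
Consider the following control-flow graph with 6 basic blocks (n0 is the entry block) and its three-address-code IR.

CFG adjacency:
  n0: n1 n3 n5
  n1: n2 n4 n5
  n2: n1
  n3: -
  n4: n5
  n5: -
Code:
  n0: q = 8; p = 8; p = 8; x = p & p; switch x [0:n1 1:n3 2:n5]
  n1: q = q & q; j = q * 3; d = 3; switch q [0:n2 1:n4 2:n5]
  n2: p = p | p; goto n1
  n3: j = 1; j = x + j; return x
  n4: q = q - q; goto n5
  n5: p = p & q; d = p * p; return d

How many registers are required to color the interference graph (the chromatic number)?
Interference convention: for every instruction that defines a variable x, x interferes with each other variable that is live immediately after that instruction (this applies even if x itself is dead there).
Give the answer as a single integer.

Answer: 4

Working:
def/use:
  n0 def {p,q,x} use ∅
  n1 def {d,j,q} use {q}
  n2 def {p} use {p}
  n3 def {j} use {x}
  n4 def {q} use {q}
  n5 def {d,p} use {p,q}

Live sets:
  live n0: ∅→{p,q,x}
  live n1: {p,q}→{p,q}
  live n2: {p,q}→{p,q}
  live n3: {x}→∅
  live n4: {p,q}→{p,q}
  live n5: {p,q}→∅

Conflict graph:
  d↔{p,q}
  j↔{p,q,x}
  p↔{d,j,q,x}
  q↔{d,j,p,x}
  x↔{j,p,q}

Colouring:
  lower bound: {j,p,q,x} mutually conflict ⇒ χ ≥ 4
  4-colouring: c0={p}  c1={q}  c2={d,j}  c3={x}
  χ = 4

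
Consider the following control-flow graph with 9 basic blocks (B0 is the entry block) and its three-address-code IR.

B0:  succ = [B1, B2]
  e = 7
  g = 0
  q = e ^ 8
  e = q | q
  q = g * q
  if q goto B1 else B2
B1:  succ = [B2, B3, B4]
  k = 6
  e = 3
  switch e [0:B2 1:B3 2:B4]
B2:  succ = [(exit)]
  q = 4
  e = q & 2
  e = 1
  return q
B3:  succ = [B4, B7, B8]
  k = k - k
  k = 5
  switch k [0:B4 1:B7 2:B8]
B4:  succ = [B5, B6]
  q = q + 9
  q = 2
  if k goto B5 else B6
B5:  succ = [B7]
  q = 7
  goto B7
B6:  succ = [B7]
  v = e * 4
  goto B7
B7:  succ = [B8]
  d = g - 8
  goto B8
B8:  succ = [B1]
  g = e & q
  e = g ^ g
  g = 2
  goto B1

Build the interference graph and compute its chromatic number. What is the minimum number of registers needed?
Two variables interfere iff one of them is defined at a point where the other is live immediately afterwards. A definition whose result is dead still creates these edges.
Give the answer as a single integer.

Answer: 4

Working:
Per-block:
  B0: def={e,g,q} ue=∅
  B1: def={e,k} ue=∅
  B2: def={e,q} ue=∅
  B3: def={k} ue={k}
  B4: def={q} ue={k,q}
  B5: def={q} ue=∅
  B6: def={v} ue={e}
  B7: def={d} ue={g}
  B8: def={e,g} ue={e,q}

Liveness:
  live B0: ∅→{g,q}
  live B1: {g,q}→{e,g,k,q}
  live B2: ∅→∅
  live B3: {e,g,k,q}→{e,g,k,q}
  live B4: {e,g,k,q}→{e,g,q}
  live B5: {e,g}→{e,g,q}
  live B6: {e,g,q}→{e,g,q}
  live B7: {e,g,q}→{e,q}
  live B8: {e,q}→{g,q}

Interference:
  d↔{e,q}
  e↔{d,g,k,q,v}
  g↔{e,k,q,v}
  k↔{e,g,q}
  q↔{d,e,g,k,v}
  v↔{e,g,q}

Registers:
  lower bound: {e,g,k,q} mutually conflict ⇒ χ ≥ 4
  assign d→R2 e→R0 g→R2 k→R3 q→R1 v→R3 — no edge inside a register ⇒ χ ≤ 4
  χ = 4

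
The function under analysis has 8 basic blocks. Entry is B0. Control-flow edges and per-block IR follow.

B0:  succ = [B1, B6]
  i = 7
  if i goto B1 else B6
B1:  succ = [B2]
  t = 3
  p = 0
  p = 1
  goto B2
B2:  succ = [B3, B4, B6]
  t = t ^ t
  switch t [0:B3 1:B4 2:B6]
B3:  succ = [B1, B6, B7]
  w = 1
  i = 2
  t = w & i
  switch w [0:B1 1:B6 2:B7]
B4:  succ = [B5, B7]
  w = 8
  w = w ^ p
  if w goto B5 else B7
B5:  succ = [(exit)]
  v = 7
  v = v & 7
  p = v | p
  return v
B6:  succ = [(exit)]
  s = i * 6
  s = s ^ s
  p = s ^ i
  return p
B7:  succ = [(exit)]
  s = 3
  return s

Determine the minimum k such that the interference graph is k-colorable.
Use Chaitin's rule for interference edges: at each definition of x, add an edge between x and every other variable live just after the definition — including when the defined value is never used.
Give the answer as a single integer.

def/use:
  B0 def {i} use ∅
  B1 def {p,t} use ∅
  B2 def {t} use {t}
  B3 def {i,t,w} use ∅
  B4 def {w} use {p}
  B5 def {p,v} use {p}
  B6 def {p,s} use {i}
  B7 def {s} use ∅

Liveness:
  B0 li=∅ lo={i}
  B1 li={i} lo={i,p,t}
  B2 li={i,p,t} lo={i,p}
  B3 li=∅ lo={i}
  B4 li={p} lo={p}
  B5 li={p} lo=∅
  B6 li={i} lo=∅
  B7 li=∅ lo=∅

Interference:
  i↔{p,s,t,w}
  p↔{i,t,v,w}
  s↔{i}
  t↔{i,p,w}
  v↔{p}
  w↔{i,p,t}

Registers:
  clique {i,p,t,w} ⇒ need ≥ 4
  assign i→r0 p→r1 s→r1 t→r2 v→r0 w→r3 — no edge inside a register ⇒ χ ≤ 4
  χ = 4

Answer: 4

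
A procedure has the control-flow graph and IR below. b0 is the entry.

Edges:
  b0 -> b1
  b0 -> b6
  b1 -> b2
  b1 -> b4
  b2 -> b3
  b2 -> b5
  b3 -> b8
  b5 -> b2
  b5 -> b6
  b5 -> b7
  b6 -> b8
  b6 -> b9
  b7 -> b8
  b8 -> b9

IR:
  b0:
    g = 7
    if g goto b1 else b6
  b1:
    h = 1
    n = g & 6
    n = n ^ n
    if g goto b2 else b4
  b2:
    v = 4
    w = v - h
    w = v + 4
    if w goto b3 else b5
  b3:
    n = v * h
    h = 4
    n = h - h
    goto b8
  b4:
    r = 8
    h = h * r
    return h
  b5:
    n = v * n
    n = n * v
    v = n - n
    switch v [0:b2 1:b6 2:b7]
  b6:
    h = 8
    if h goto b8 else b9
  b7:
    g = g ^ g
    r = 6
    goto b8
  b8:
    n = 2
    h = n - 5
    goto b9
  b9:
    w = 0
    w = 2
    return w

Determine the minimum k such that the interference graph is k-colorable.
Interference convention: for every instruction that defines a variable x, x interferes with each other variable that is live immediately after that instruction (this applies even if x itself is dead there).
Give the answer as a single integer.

Answer: 5

Working:
Per-block:
  b0: def={g} ue=∅
  b1: def={h,n} ue={g}
  b2: def={v,w} ue={h}
  b3: def={h,n} ue={h,v}
  b4: def={h,r} ue={h}
  b5: def={n,v} ue={n,v}
  b6: def={h} ue=∅
  b7: def={g,r} ue={g}
  b8: def={h,n} ue=∅
  b9: def={w} ue=∅

Backward fixpoint:
  b0 li=∅ lo={g}
  b1 li={g} lo={g,h,n}
  b2 li={g,h,n} lo={g,h,n,v}
  b3 li={h,v} lo=∅
  b4 li={h} lo=∅
  b5 li={g,h,n,v} lo={g,h,n}
  b6 li=∅ lo=∅
  b7 li={g} lo=∅
  b8 li=∅ lo=∅
  b9 li=∅ lo=∅

Interfere edges:
  g — {h,n,v,w}
  h — {g,n,r,v,w}
  n — {g,h,v,w}
  r — {h}
  v — {g,h,n,w}
  w — {g,h,n,v}

Registers:
  clique {g,h,n,v,w} ⇒ need ≥ 5
  5-colouring: R0={h}  R1={g,r}  R2={n}  R3={v}  R4={w}
  χ = 5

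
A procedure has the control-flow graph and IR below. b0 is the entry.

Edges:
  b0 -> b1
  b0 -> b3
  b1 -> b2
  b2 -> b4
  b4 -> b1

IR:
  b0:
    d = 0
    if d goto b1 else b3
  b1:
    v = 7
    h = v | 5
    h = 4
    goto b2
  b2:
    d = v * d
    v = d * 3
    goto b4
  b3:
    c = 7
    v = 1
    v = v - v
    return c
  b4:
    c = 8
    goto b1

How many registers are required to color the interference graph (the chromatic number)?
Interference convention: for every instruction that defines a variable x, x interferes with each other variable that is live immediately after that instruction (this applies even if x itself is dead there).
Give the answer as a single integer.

def/use:
  b0 def {d} use ∅
  b1 def {h,v} use ∅
  b2 def {d,v} use {d,v}
  b3 def {c,v} use ∅
  b4 def {c} use ∅

Backward fixpoint:
  b0 li=∅ lo={d}
  b1 li={d} lo={d,v}
  b2 li={d,v} lo={d}
  b3 li=∅ lo=∅
  b4 li={d} lo={d}

Interference:
  c: {d,v}
  d: {c,h,v}
  h: {d,v}
  v: {c,d,h}

Registers:
  clique {c,d,v} ⇒ need ≥ 3
  3-colouring: r0={d}  r1={v}  r2={c,h}
  χ = 3

Answer: 3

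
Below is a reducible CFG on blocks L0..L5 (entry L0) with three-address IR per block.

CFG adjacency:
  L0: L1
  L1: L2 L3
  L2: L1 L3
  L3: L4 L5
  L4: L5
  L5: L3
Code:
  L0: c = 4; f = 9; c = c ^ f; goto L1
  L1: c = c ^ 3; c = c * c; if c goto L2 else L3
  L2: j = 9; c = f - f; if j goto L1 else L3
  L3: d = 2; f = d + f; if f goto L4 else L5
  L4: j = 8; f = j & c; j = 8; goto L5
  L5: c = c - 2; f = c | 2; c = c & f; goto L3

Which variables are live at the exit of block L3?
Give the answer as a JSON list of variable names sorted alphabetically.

Answer: ["c"]

Derivation:
def/use:
  L0 def {c,f} use ∅
  L1 def {c} use {c}
  L2 def {c,j} use {f}
  L3 def {d,f} use {f}
  L4 def {f,j} use {c}
  L5 def {c,f} use {c}

Backward fixpoint:
  live L0: ∅→{c,f}
  live L1: {c,f}→{c,f}
  live L2: {f}→{c,f}
  live L3: {c,f}→{c}
  live L4: {c}→{c}
  live L5: {c}→{c,f}

live-out(L3) = ["c"]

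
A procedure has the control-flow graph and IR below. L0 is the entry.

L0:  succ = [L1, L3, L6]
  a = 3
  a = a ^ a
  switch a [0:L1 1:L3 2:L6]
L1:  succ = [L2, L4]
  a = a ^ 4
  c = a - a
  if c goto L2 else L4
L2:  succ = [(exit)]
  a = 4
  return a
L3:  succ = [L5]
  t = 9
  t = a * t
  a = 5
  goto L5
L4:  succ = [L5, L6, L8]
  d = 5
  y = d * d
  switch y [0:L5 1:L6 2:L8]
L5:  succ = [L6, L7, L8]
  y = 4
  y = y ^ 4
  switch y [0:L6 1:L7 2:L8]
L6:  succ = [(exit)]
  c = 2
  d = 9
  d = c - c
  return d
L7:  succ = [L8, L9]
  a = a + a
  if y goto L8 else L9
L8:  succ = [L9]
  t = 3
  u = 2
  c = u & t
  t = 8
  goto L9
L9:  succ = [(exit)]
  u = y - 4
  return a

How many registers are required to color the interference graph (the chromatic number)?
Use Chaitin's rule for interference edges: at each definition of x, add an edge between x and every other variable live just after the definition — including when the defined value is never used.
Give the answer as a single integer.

Answer: 4

Analysis:
Block summaries:
  L0: {a} / ∅
  L1: {a,c} / {a}
  L2: {a} / ∅
  L3: {a,t} / {a}
  L4: {d,y} / ∅
  L5: {y} / ∅
  L6: {c,d} / ∅
  L7: {a} / {a,y}
  L8: {c,t,u} / ∅
  L9: {u} / {a,y}

Backward fixpoint:
  L0: in=∅ out={a}
  L1: in={a} out={a}
  L2: in=∅ out=∅
  L3: in={a} out={a}
  L4: in={a} out={a,y}
  L5: in={a} out={a,y}
  L6: in=∅ out=∅
  L7: in={a,y} out={a,y}
  L8: in={a,y} out={a,y}
  L9: in={a,y} out=∅

Interfere edges:
  a — {c,d,t,u,y}
  c — {a,d,y}
  d — {a,c}
  t — {a,u,y}
  u — {a,t,y}
  y — {a,c,t,u}

Colouring:
  clique {a,t,u,y} ⇒ need ≥ 4
  assign a→c0 c→c2 d→c1 t→c2 u→c3 y→c1 — no edge inside a register ⇒ χ ≤ 4
  χ = 4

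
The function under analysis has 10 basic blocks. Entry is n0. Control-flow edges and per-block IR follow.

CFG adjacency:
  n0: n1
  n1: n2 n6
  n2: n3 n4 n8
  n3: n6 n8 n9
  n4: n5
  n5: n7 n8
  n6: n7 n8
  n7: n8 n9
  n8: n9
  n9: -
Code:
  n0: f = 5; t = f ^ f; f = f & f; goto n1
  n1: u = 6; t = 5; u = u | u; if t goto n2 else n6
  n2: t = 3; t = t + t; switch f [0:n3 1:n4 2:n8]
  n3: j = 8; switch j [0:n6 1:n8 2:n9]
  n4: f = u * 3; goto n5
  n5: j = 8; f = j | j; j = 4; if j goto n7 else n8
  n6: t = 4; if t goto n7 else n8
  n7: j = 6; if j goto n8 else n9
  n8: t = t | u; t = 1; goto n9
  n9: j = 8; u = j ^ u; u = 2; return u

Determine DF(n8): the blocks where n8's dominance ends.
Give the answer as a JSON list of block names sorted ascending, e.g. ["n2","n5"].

idom tree: n1←n0 n2←n1 n3←n2 n4←n2 n5←n4 n6←n1 n7←n1 n8←n1 n9←n1
Dom at joins:
  n6: preds {n1,n3}: {n0,n1} ∩ {n0,n1,n2,n3} = {n0,n1}; idom=n1
  n7: preds {n5,n6}: {n0,n1,n2,n4,n5} ∩ {n0,n1,n6} = {n0,n1}; idom=n1
  n8: preds {n2,n3,n5,n6,n7}: {n0,n1,n2} ∩ {n0,n1,n2,n3} ∩ {n0,n1,n2,n4,n5} ∩ {n0,n1,n6} ∩ {n0,n1,n7} = {n0,n1}; idom=n1
  n9: preds {n3,n7,n8}: {n0,n1,n2,n3} ∩ {n0,n1,n7} ∩ {n0,n1,n8} = {n0,n1}; idom=n1

Frontier:
  n6←n1: walk · to n1
  n6←n3: walk n3→n2 to n1
  n7←n5: walk n5→n4→n2 to n1
  n7←n6: walk n6 to n1
  n8←n2: walk n2 to n1
  n8←n3: walk n3→n2 to n1
  n8←n5: walk n5→n4→n2 to n1
  n8←n6: walk n6 to n1
  n8←n7: walk n7 to n1
  n9←n3: walk n3→n2 to n1
  n9←n7: walk n7 to n1
  n9←n8: walk n8 to n1
  DF(n0)=∅
  DF(n1)=∅
  DF(n2)={n6,n7,n8,n9}
  DF(n3)={n6,n8,n9}
  DF(n4)={n7,n8}
  DF(n5)={n7,n8}
  DF(n6)={n7,n8}
  DF(n7)={n8,n9}
  DF(n8)={n9}
  DF(n9)=∅

DF(n8) = ["n9"]

Answer: ["n9"]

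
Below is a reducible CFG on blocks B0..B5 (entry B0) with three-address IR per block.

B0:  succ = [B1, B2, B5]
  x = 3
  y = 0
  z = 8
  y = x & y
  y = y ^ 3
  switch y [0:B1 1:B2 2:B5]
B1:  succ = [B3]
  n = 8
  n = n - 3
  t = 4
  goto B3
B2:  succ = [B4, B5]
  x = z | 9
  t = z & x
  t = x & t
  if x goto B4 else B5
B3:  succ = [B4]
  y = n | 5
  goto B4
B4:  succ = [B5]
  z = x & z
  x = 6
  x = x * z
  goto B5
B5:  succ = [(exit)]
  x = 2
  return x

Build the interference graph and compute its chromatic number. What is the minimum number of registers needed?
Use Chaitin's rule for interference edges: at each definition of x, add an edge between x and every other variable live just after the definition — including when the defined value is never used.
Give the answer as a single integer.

Block summaries:
  B0: def={x,y,z} ue=∅
  B1: def={n,t} ue=∅
  B2: def={t,x} ue={z}
  B3: def={y} ue={n}
  B4: def={x,z} ue={x,z}
  B5: def={x} ue=∅

Live sets:
  live B0: ∅→{x,z}
  live B1: {x,z}→{n,x,z}
  live B2: {z}→{x,z}
  live B3: {n,x,z}→{x,z}
  live B4: {x,z}→∅
  live B5: ∅→∅

Conflict graph:
  n — {t,x,z}
  t — {n,x,z}
  x — {n,t,y,z}
  y — {x,z}
  z — {n,t,x,y}

Colouring:
  lower bound: {n,t,x,z} mutually conflict ⇒ χ ≥ 4
  assign n→c2 t→c3 x→c0 y→c2 z→c1 — no edge inside a register ⇒ χ ≤ 4
  χ = 4

Answer: 4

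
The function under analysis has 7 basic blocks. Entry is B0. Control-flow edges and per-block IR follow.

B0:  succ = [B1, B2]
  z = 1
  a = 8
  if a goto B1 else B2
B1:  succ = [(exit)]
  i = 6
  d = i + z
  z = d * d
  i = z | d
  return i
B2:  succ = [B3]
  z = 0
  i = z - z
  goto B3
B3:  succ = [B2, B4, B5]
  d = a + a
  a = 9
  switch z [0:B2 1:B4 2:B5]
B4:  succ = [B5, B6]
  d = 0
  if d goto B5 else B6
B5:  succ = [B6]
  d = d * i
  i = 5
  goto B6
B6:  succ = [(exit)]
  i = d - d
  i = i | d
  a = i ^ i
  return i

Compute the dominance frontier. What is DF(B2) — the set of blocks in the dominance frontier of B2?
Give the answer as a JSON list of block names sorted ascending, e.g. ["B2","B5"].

idom tree: B1←B0 B2←B0 B3←B2 B4←B3 B5←B3 B6←B3
Dom at joins:
  B2: preds {B0,B3}: {B0} ∩ {B0,B2,B3} = {B0}; idom=B0
  B5: preds {B3,B4}: {B0,B2,B3} ∩ {B0,B2,B3,B4} = {B0,B2,B3}; idom=B3
  B6: preds {B4,B5}: {B0,B2,B3,B4} ∩ {B0,B2,B3,B5} = {B0,B2,B3}; idom=B3

DF derivation:
  join B2 pred B0: · stop@B0
  join B2 pred B3: B3→B2 stop@B0
  join B5 pred B3: · stop@B3
  join B5 pred B4: B4 stop@B3
  join B6 pred B4: B4 stop@B3
  join B6 pred B5: B5 stop@B3
  B0: DF=∅
  B1: DF=∅
  B2: DF={B2}
  B3: DF={B2}
  B4: DF={B5,B6}
  B5: DF={B6}
  B6: DF=∅

DF(B2) = ["B2"]

Answer: ["B2"]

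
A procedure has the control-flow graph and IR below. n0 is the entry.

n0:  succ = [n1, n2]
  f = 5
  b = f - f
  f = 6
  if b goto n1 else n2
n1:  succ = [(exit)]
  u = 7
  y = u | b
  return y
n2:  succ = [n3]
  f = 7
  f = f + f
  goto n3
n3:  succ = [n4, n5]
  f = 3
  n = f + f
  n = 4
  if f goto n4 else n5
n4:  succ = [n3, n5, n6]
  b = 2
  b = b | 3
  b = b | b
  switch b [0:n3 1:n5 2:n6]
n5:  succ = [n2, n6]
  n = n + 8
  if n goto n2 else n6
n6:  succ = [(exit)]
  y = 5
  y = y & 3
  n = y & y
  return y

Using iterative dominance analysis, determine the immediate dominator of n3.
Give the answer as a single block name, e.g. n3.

Answer: n2

Derivation:
idom tree: n1←n0 n2←n0 n3←n2 n4←n3 n5←n3 n6←n3
Dom∩ at merges:
  n2: preds {n0,n5}: {n0} ∩ {n0,n2,n3,n5} = {n0}; idom=n0
  n3: preds {n2,n4}: {n0,n2} ∩ {n0,n2,n3,n4} = {n0,n2}; idom=n2
  n5: preds {n3,n4}: {n0,n2,n3} ∩ {n0,n2,n3,n4} = {n0,n2,n3}; idom=n3
  n6: preds {n4,n5}: {n0,n2,n3,n4} ∩ {n0,n2,n3,n5} = {n0,n2,n3}; idom=n3

idom(n3) = n2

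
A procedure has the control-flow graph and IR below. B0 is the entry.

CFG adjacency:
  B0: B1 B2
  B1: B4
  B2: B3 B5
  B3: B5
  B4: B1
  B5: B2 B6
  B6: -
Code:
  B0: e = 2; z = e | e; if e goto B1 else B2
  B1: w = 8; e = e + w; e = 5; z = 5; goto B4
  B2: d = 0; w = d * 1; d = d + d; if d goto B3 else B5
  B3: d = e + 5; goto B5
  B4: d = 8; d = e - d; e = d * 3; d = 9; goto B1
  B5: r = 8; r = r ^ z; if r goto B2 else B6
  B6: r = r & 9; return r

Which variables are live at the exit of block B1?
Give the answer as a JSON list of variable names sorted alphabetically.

Block summaries:
  B0: {e,z} / ∅
  B1: {e,w,z} / {e}
  B2: {d,w} / ∅
  B3: {d} / {e}
  B4: {d,e} / {e}
  B5: {r} / {z}
  B6: {r} / {r}

Liveness:
  B0: in=∅ out={e,z}
  B1: in={e} out={e}
  B2: in={e,z} out={e,z}
  B3: in={e,z} out={e,z}
  B4: in={e} out={e}
  B5: in={e,z} out={e,r,z}
  B6: in={r} out=∅

live-out(B1) = ["e"]

Answer: ["e"]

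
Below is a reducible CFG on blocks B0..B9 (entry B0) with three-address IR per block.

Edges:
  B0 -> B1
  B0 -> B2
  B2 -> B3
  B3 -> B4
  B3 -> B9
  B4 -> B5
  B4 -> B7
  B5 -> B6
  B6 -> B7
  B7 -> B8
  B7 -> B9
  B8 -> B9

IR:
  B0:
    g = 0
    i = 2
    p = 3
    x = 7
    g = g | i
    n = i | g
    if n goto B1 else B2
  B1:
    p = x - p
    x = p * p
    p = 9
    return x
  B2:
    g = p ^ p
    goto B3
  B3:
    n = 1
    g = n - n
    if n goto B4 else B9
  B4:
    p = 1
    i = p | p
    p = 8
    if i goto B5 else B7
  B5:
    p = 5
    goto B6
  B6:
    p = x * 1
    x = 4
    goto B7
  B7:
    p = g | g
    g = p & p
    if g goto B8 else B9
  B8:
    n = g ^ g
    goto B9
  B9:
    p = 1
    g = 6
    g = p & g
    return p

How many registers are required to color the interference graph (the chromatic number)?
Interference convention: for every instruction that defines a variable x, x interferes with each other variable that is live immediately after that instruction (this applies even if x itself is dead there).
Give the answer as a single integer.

Answer: 4

Analysis:
Block summaries:
  B0: {g,i,n,p,x} / ∅
  B1: {p,x} / {p,x}
  B2: {g} / {p}
  B3: {g,n} / ∅
  B4: {i,p} / ∅
  B5: {p} / ∅
  B6: {p,x} / {x}
  B7: {g,p} / {g}
  B8: {n} / {g}
  B9: {g,p} / ∅

Backward fixpoint:
  live B0: ∅→{p,x}
  live B1: {p,x}→∅
  live B2: {p,x}→{x}
  live B3: {x}→{g,x}
  live B4: {g,x}→{g,x}
  live B5: {g,x}→{g,x}
  live B6: {g,x}→{g}
  live B7: {g}→{g}
  live B8: {g}→∅
  live B9: ∅→∅

Interfere edges:
  g↔{i,n,p,x}
  i↔{g,p,x}
  n↔{g,p,x}
  p↔{g,i,n,x}
  x↔{g,i,n,p}

Chromatic number:
  lower bound: {g,i,p,x} mutually conflict ⇒ χ ≥ 4
  assign g→r0 i→r3 n→r3 p→r1 x→r2 — no edge inside a register ⇒ χ ≤ 4
  χ = 4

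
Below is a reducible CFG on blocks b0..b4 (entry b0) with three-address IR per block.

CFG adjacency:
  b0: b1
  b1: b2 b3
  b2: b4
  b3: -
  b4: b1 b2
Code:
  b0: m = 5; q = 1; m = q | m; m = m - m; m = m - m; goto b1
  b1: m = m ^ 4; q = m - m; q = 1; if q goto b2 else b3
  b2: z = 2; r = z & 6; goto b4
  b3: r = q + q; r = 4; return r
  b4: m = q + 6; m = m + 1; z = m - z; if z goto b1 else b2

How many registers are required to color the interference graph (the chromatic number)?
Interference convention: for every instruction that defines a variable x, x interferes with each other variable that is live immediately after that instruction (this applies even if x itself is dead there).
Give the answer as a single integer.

Answer: 3

Working:
Per-block:
  b0 def {m,q} use ∅
  b1 def {m,q} use {m}
  b2 def {r,z} use ∅
  b3 def {r} use {q}
  b4 def {m,z} use {q,z}

Liveness:
  live b0: ∅→{m}
  live b1: {m}→{q}
  live b2: {q}→{q,z}
  live b3: {q}→∅
  live b4: {q,z}→{m,q}

Interfere edges:
  m↔{q,z}
  q↔{m,r,z}
  r↔{q,z}
  z↔{m,q,r}

Colouring:
  lower bound: {m,q,z} mutually conflict ⇒ χ ≥ 3
  assign m→r2 q→r0 r→r2 z→r1 — no edge inside a register ⇒ χ ≤ 3
  χ = 3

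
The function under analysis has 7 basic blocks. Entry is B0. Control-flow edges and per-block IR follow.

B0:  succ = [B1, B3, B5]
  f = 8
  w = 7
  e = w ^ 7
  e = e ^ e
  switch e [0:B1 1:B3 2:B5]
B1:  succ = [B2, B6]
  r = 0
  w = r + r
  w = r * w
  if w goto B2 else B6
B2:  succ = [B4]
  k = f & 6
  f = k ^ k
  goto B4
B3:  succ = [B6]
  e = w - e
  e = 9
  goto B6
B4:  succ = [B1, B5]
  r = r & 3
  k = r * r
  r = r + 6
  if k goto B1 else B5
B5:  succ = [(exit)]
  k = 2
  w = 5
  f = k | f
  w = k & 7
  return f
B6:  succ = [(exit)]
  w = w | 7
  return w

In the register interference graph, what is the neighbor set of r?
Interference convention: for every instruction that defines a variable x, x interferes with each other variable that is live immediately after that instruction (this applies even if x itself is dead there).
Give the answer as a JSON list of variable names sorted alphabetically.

Answer: ["f", "k", "w"]

Derivation:
Block summaries:
  B0: {e,f,w} / ∅
  B1: {r,w} / ∅
  B2: {f,k} / {f}
  B3: {e} / {e,w}
  B4: {k,r} / {r}
  B5: {f,k,w} / {f}
  B6: {w} / {w}

Backward fixpoint:
  B0: in=∅ out={e,f,w}
  B1: in={f} out={f,r,w}
  B2: in={f,r} out={f,r}
  B3: in={e,w} out={w}
  B4: in={f,r} out={f}
  B5: in={f} out=∅
  B6: in={w} out=∅

Conflict graph:
  e: {f,w}
  f: {e,k,r,w}
  k: {f,r,w}
  r: {f,k,w}
  w: {e,f,k,r}

N(r) = ["f", "k", "w"]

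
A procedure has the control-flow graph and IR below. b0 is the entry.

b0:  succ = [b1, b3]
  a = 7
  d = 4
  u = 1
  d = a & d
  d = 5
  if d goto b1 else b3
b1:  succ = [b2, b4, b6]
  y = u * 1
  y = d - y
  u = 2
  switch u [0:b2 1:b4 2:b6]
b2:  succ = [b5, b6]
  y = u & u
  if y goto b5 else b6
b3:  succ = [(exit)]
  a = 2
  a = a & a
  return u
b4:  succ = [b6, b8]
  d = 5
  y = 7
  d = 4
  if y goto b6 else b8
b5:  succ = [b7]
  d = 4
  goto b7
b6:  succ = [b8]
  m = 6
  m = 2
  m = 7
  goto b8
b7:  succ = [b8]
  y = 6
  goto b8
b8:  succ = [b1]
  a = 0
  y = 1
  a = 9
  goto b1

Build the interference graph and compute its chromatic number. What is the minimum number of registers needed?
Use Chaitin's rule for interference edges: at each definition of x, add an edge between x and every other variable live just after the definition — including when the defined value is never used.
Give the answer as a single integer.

Answer: 3

Analysis:
Block summaries:
  b0: {a,d,u} / ∅
  b1: {u,y} / {d,u}
  b2: {y} / {u}
  b3: {a} / {u}
  b4: {d,y} / ∅
  b5: {d} / ∅
  b6: {m} / ∅
  b7: {y} / ∅
  b8: {a,y} / ∅

Backward fixpoint:
  live b0: ∅→{d,u}
  live b1: {d,u}→{d,u}
  live b2: {d,u}→{d,u}
  live b3: {u}→∅
  live b4: {u}→{d,u}
  live b5: {u}→{d,u}
  live b6: {d,u}→{d,u}
  live b7: {d,u}→{d,u}
  live b8: {d,u}→{d,u}

Interfere edges:
  a↔{d,u}
  d↔{a,m,u,y}
  m↔{d,u}
  u↔{a,d,m,y}
  y↔{d,u}

Chromatic number:
  clique {a,d,u} ⇒ need ≥ 3
  3-colouring: R0={d}  R1={u}  R2={a,m,y}
  χ = 3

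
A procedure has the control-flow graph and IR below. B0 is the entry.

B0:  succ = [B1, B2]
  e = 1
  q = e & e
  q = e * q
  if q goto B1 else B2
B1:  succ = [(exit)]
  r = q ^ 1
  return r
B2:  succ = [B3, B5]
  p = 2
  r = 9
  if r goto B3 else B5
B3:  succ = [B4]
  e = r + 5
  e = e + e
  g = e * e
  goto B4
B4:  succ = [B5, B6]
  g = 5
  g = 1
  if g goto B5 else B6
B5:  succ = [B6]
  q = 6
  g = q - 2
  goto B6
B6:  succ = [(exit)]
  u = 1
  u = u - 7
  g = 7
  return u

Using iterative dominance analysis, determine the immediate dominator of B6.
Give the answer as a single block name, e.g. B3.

Answer: B2

Analysis:
idom tree: B1←B0 B2←B0 B3←B2 B4←B3 B5←B2 B6←B2
Dom∩ at merges:
  B5: preds {B2,B4}: {B0,B2} ∩ {B0,B2,B3,B4} = {B0,B2}; idom=B2
  B6: preds {B4,B5}: {B0,B2,B3,B4} ∩ {B0,B2,B5} = {B0,B2}; idom=B2

idom(B6) = B2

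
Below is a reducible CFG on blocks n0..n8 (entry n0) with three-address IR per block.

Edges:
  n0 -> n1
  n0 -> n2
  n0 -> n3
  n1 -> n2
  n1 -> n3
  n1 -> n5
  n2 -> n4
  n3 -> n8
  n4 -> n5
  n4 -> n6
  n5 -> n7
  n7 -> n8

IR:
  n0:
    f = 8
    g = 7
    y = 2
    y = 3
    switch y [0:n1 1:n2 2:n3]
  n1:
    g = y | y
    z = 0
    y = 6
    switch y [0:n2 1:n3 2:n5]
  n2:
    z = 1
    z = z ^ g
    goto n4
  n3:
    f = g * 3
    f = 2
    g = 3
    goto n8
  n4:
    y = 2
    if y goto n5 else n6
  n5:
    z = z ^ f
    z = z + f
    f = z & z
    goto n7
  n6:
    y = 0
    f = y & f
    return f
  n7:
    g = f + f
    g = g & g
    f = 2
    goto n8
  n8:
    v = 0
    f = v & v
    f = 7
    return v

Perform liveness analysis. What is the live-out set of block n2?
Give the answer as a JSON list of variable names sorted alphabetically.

Block summaries:
  n0 def {f,g,y} use ∅
  n1 def {g,y,z} use {y}
  n2 def {z} use {g}
  n3 def {f,g} use {g}
  n4 def {y} use ∅
  n5 def {f,z} use {f,z}
  n6 def {f,y} use {f}
  n7 def {f,g} use {f}
  n8 def {f,v} use ∅

Backward fixpoint:
  n0 li=∅ lo={f,g,y}
  n1 li={f,y} lo={f,g,z}
  n2 li={f,g} lo={f,z}
  n3 li={g} lo=∅
  n4 li={f,z} lo={f,z}
  n5 li={f,z} lo={f}
  n6 li={f} lo=∅
  n7 li={f} lo=∅
  n8 li=∅ lo=∅

live-out(n2) = ["f", "z"]

Answer: ["f", "z"]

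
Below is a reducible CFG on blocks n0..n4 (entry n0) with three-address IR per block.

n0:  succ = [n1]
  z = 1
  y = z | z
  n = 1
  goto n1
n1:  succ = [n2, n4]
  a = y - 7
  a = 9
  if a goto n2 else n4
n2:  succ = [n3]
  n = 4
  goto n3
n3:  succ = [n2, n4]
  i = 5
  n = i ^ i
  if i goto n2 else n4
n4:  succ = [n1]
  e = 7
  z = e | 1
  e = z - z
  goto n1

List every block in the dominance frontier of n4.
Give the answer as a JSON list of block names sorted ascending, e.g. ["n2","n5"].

Answer: ["n1"]

Working:
idom tree: n1←n0 n2←n1 n3←n2 n4←n1
Join-block Dom:
  n1: preds {n0,n4}: {n0} ∩ {n0,n1,n4} = {n0}; idom=n0
  n2: preds {n1,n3}: {n0,n1} ∩ {n0,n1,n2,n3} = {n0,n1}; idom=n1
  n4: preds {n1,n3}: {n0,n1} ∩ {n0,n1,n2,n3} = {n0,n1}; idom=n1

DF derivation:
  join n1 pred n0: · stop@n0
  join n1 pred n4: n4→n1 stop@n0
  join n2 pred n1: · stop@n1
  join n2 pred n3: n3→n2 stop@n1
  join n4 pred n1: · stop@n1
  join n4 pred n3: n3→n2 stop@n1
  DF(n0)=∅
  DF(n1)={n1}
  DF(n2)={n2,n4}
  DF(n3)={n2,n4}
  DF(n4)={n1}

DF(n4) = ["n1"]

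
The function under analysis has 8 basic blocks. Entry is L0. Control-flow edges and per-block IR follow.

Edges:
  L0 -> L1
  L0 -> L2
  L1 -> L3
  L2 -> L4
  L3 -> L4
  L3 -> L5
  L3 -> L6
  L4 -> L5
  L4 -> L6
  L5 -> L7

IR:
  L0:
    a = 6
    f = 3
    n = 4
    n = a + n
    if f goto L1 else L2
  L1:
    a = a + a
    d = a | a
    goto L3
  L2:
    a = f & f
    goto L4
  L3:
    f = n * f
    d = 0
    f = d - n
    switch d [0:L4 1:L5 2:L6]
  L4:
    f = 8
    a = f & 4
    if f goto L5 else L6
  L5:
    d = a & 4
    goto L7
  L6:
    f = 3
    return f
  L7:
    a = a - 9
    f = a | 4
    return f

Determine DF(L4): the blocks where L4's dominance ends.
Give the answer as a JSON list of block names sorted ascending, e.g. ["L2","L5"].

idom tree: L1←L0 L2←L0 L3←L1 L4←L0 L5←L0 L6←L0 L7←L5
Dom at joins:
  L4: preds {L2,L3}: {L0,L2} ∩ {L0,L1,L3} = {L0}; idom=L0
  L5: preds {L3,L4}: {L0,L1,L3} ∩ {L0,L4} = {L0}; idom=L0
  L6: preds {L3,L4}: {L0,L1,L3} ∩ {L0,L4} = {L0}; idom=L0

DF walk-up:
  join L4 pred L2: L2 stop@L0
  join L4 pred L3: L3→L1 stop@L0
  join L5 pred L3: L3→L1 stop@L0
  join L5 pred L4: L4 stop@L0
  join L6 pred L3: L3→L1 stop@L0
  join L6 pred L4: L4 stop@L0
  L0 → ∅
  L1 → {L4,L5,L6}
  L2 → {L4}
  L3 → {L4,L5,L6}
  L4 → {L5,L6}
  L5 → ∅
  L6 → ∅
  L7 → ∅

DF(L4) = ["L5", "L6"]

Answer: ["L5", "L6"]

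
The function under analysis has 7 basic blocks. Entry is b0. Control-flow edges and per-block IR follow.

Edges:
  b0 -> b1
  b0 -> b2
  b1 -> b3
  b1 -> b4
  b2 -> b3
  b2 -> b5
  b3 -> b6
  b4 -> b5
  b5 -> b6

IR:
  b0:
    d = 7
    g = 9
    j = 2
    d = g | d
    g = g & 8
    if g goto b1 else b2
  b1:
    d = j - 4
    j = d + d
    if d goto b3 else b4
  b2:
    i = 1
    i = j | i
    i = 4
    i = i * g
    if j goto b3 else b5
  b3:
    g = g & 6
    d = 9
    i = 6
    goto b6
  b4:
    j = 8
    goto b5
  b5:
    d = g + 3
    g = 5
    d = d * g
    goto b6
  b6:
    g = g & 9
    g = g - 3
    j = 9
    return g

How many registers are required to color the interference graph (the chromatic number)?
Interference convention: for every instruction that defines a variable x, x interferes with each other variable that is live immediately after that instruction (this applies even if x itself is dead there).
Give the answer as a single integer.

Answer: 3

Derivation:
Per-block:
  b0: {d,g,j} / ∅
  b1: {d,j} / {j}
  b2: {i} / {g,j}
  b3: {d,g,i} / {g}
  b4: {j} / ∅
  b5: {d,g} / {g}
  b6: {g,j} / {g}

Live sets:
  b0 li=∅ lo={g,j}
  b1 li={g,j} lo={g}
  b2 li={g,j} lo={g}
  b3 li={g} lo={g}
  b4 li={g} lo={g}
  b5 li={g} lo={g}
  b6 li={g} lo=∅

Interference:
  d: {g,j}
  g: {d,i,j}
  i: {g,j}
  j: {d,g,i}

Chromatic number:
  lower bound: {d,g,j} mutually conflict ⇒ χ ≥ 3
  3-colouring: r0={g}  r1={j}  r2={d,i}
  χ = 3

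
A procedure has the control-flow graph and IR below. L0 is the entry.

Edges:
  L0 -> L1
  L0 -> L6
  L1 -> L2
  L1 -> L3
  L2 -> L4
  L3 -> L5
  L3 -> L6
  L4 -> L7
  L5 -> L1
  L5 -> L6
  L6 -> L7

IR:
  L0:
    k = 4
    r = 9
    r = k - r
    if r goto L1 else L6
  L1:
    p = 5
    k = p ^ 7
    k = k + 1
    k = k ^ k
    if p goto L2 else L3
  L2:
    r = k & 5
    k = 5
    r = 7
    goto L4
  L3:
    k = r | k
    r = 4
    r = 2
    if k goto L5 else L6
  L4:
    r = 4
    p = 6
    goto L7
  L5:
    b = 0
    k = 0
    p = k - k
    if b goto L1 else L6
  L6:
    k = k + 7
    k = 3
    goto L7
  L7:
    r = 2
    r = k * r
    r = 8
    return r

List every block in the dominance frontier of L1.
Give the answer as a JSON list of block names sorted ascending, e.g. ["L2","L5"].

idom tree: L1←L0 L2←L1 L3←L1 L4←L2 L5←L3 L6←L0 L7←L0
Dom∩ at merges:
  L1: preds {L0,L5}: {L0} ∩ {L0,L1,L3,L5} = {L0}; idom=L0
  L6: preds {L0,L3,L5}: {L0} ∩ {L0,L1,L3} ∩ {L0,L1,L3,L5} = {L0}; idom=L0
  L7: preds {L4,L6}: {L0,L1,L2,L4} ∩ {L0,L6} = {L0}; idom=L0

DF derivation:
  join L1 pred L0: · stop@L0
  join L1 pred L5: L5→L3→L1 stop@L0
  join L6 pred L0: · stop@L0
  join L6 pred L3: L3→L1 stop@L0
  join L6 pred L5: L5→L3→L1 stop@L0
  join L7 pred L4: L4→L2→L1 stop@L0
  join L7 pred L6: L6 stop@L0
  L0 → ∅
  L1 → {L1,L6,L7}
  L2 → {L7}
  L3 → {L1,L6}
  L4 → {L7}
  L5 → {L1,L6}
  L6 → {L7}
  L7 → ∅

DF(L1) = ["L1", "L6", "L7"]

Answer: ["L1", "L6", "L7"]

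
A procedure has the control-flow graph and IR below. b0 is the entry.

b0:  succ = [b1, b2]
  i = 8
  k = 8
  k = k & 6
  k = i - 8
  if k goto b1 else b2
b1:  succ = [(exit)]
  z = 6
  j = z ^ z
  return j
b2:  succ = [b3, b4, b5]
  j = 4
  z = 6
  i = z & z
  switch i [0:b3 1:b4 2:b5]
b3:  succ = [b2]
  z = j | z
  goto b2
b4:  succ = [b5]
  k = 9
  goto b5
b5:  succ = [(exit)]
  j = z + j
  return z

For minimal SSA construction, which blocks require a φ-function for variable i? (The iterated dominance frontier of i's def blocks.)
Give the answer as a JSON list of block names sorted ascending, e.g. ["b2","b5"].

Answer: ["b2"]

Working:
idom tree: b1←b0 b2←b0 b3←b2 b4←b2 b5←b2
Join-block Dom:
  b2: preds {b0,b3}: {b0} ∩ {b0,b2,b3} = {b0}; idom=b0
  b5: preds {b2,b4}: {b0,b2} ∩ {b0,b2,b4} = {b0,b2}; idom=b2

DF derivation:
  b2←b0: walk · to b0
  b2←b3: walk b3→b2 to b0
  b5←b2: walk · to b2
  b5←b4: walk b4 to b2
  DF(b0)=∅
  DF(b1)=∅
  DF(b2)={b2}
  DF(b3)={b2}
  DF(b4)={b5}
  DF(b5)=∅

φ for i: defs {b0,b2}
  DF⁺ = {b2}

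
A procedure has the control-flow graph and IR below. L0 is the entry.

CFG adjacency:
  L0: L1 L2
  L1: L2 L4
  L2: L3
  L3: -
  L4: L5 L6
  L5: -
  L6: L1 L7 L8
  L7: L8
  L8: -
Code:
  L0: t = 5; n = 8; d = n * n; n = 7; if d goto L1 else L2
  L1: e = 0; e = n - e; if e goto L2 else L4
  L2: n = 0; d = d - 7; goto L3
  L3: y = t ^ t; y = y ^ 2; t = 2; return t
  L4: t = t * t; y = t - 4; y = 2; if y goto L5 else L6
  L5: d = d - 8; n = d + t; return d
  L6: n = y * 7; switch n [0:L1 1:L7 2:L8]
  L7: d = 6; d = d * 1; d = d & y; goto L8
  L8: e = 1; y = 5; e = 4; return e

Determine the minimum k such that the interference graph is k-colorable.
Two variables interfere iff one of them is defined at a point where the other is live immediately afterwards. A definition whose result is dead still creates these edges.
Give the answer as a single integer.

Block summaries:
  L0 def {d,n,t} use ∅
  L1 def {e} use {n}
  L2 def {d,n} use {d}
  L3 def {t,y} use {t}
  L4 def {t,y} use {t}
  L5 def {d,n} use {d,t}
  L6 def {n} use {y}
  L7 def {d} use {y}
  L8 def {e,y} use ∅

Backward fixpoint:
  L0: in=∅ out={d,n,t}
  L1: in={d,n,t} out={d,t}
  L2: in={d,t} out={t}
  L3: in={t} out=∅
  L4: in={d,t} out={d,t,y}
  L5: in={d,t} out=∅
  L6: in={d,t,y} out={d,n,t,y}
  L7: in={y} out=∅
  L8: in=∅ out=∅

Conflict graph:
  d — {e,n,t,y}
  e — {d,n,t}
  n — {d,e,t,y}
  t — {d,e,n,y}
  y — {d,n,t}

Colouring:
  lower bound: {d,e,n,t} mutually conflict ⇒ χ ≥ 4
  4-colouring: r0={d}  r1={n}  r2={t}  r3={e,y}
  χ = 4

Answer: 4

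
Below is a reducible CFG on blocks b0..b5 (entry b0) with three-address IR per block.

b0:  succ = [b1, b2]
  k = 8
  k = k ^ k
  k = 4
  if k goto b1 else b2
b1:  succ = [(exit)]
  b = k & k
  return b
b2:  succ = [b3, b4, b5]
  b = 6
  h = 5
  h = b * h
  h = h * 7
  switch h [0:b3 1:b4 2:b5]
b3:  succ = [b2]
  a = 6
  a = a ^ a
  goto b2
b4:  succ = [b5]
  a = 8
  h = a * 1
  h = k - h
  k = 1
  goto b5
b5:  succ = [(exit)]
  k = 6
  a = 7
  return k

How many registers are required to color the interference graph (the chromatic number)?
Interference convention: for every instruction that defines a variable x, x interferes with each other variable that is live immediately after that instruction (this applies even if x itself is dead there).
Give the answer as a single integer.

def/use:
  b0: def={k} ue=∅
  b1: def={b} ue={k}
  b2: def={b,h} ue=∅
  b3: def={a} ue=∅
  b4: def={a,h,k} ue={k}
  b5: def={a,k} ue=∅

Liveness:
  b0 li=∅ lo={k}
  b1 li={k} lo=∅
  b2 li={k} lo={k}
  b3 li={k} lo={k}
  b4 li={k} lo=∅
  b5 li=∅ lo=∅

Conflict graph:
  a: {k}
  b: {h,k}
  h: {b,k}
  k: {a,b,h}

Chromatic number:
  clique {b,h,k} ⇒ need ≥ 3
  3-colouring: c0={k}  c1={a,b}  c2={h}
  χ = 3

Answer: 3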